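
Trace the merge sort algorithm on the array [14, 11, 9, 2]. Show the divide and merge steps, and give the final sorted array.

Merge sort trace:

Split: [14, 11, 9, 2] -> [14, 11] and [9, 2]
  Split: [14, 11] -> [14] and [11]
  Merge: [14] + [11] -> [11, 14]
  Split: [9, 2] -> [9] and [2]
  Merge: [9] + [2] -> [2, 9]
Merge: [11, 14] + [2, 9] -> [2, 9, 11, 14]

Final sorted array: [2, 9, 11, 14]

The merge sort proceeds by recursively splitting the array and merging sorted halves.
After all merges, the sorted array is [2, 9, 11, 14].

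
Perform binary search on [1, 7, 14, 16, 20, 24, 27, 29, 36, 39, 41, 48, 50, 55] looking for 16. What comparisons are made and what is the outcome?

Binary search for 16 in [1, 7, 14, 16, 20, 24, 27, 29, 36, 39, 41, 48, 50, 55]:

lo=0, hi=13, mid=6, arr[mid]=27 -> 27 > 16, search left half
lo=0, hi=5, mid=2, arr[mid]=14 -> 14 < 16, search right half
lo=3, hi=5, mid=4, arr[mid]=20 -> 20 > 16, search left half
lo=3, hi=3, mid=3, arr[mid]=16 -> Found target at index 3!

Binary search finds 16 at index 3 after 4 comparisons. The search repeatedly halves the search space by comparing with the middle element.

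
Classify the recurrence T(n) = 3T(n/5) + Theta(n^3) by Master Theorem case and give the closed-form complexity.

Master Theorem for T(n) = 3T(n/5) + O(n^3):

a = 3, b = 5, c = 3
log_b(a) = log_5(3) = 0.6826

Case 3: c = 3 > log_5(3) = 0.6826
T(n) = O(n^3) = O(n^3)

For T(n) = 3T(n/5) + O(n^3): log_5(3) = 0.6826. This is Case 3 of the Master Theorem (c > log_b(a), work dominated by root), giving O(n^3).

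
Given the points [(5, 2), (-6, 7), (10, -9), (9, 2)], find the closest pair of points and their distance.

Computing all pairwise distances among 4 points:

d((5, 2), (-6, 7)) = 12.083
d((5, 2), (10, -9)) = 12.083
d((5, 2), (9, 2)) = 4.0 <-- minimum
d((-6, 7), (10, -9)) = 22.6274
d((-6, 7), (9, 2)) = 15.8114
d((10, -9), (9, 2)) = 11.0454

Closest pair: (5, 2) and (9, 2) with distance 4.0

The closest pair is (5, 2) and (9, 2) with Euclidean distance 4.0. For 4 points, brute-force pairwise comparison is shown above. For large n, the divide-and-conquer algorithm (sort by x, recurse on halves, check the dividing strip) achieves O(n log n).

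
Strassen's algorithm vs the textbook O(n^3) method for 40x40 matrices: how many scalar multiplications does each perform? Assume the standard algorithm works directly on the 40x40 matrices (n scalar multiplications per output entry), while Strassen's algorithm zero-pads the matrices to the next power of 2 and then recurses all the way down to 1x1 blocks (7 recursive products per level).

Matrix multiplication for 40x40 matrices:

Strassen's algorithm requires power-of-2 dimensions. Pad 40x40 to 64x64 (next power of 2).

Standard algorithm: 40^3 = 64000 multiplications
Strassen's algorithm: 7^(log2(64)) = 7^6 = 117649 multiplications
Difference: 64000 - 117649 = -53649 (Strassen uses MORE here due to padding overhead — for small or just-over-power-of-2 n, padding can outweigh the per-level savings)

Standard: 64000 multiplications (40^3). Strassen: 117649 multiplications (7^6, after padding to 64x64). Strassen reduces 8 recursive multiplications to 7 at each level.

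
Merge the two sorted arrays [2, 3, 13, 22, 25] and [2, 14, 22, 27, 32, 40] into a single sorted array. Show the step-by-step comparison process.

Merging process:

Compare 2 vs 2: take 2 from left. Merged: [2]
Compare 3 vs 2: take 2 from right. Merged: [2, 2]
Compare 3 vs 14: take 3 from left. Merged: [2, 2, 3]
Compare 13 vs 14: take 13 from left. Merged: [2, 2, 3, 13]
Compare 22 vs 14: take 14 from right. Merged: [2, 2, 3, 13, 14]
Compare 22 vs 22: take 22 from left. Merged: [2, 2, 3, 13, 14, 22]
Compare 25 vs 22: take 22 from right. Merged: [2, 2, 3, 13, 14, 22, 22]
Compare 25 vs 27: take 25 from left. Merged: [2, 2, 3, 13, 14, 22, 22, 25]
Append remaining from right: [27, 32, 40]. Merged: [2, 2, 3, 13, 14, 22, 22, 25, 27, 32, 40]

Final merged array: [2, 2, 3, 13, 14, 22, 22, 25, 27, 32, 40]
Total comparisons: 8

The merged array is [2, 2, 3, 13, 14, 22, 22, 25, 27, 32, 40], requiring 8 comparisons. The merge step runs in O(n) time where n is the total number of elements.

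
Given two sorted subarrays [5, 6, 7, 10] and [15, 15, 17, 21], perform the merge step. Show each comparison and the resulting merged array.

Merging process:

Compare 5 vs 15: take 5 from left. Merged: [5]
Compare 6 vs 15: take 6 from left. Merged: [5, 6]
Compare 7 vs 15: take 7 from left. Merged: [5, 6, 7]
Compare 10 vs 15: take 10 from left. Merged: [5, 6, 7, 10]
Append remaining from right: [15, 15, 17, 21]. Merged: [5, 6, 7, 10, 15, 15, 17, 21]

Final merged array: [5, 6, 7, 10, 15, 15, 17, 21]
Total comparisons: 4

The merged array is [5, 6, 7, 10, 15, 15, 17, 21], requiring 4 comparisons. The merge step runs in O(n) time where n is the total number of elements.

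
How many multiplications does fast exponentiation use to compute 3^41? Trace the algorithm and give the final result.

Computing 3^41 by squaring (build up from 3^1; each line after the first costs one multiplication):

3^1 = 3
3^2 = (3^1)^2 = 3^2 = 9
3^4 = (3^2)^2 = 9^2 = 81
3^5 = 3 * 3^4 = 3 * 81 = 243
3^10 = (3^5)^2 = 243^2 = 59049
3^20 = (3^10)^2 = 59049^2 = 3486784401
3^40 = (3^20)^2 = 3486784401^2 = 12157665459056928801
3^41 = 3 * 3^40 = 3 * 12157665459056928801 = 36472996377170786403

Result: 36472996377170786403
Multiplications needed: 7 (7 lines after 3^1)

3^41 = 36472996377170786403. Using exponentiation by squaring, this requires 7 multiplications. The key idea: if the exponent is even, square the half-power; if odd, multiply by the base once.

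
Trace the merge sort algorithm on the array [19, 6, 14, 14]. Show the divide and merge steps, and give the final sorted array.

Merge sort trace:

Split: [19, 6, 14, 14] -> [19, 6] and [14, 14]
  Split: [19, 6] -> [19] and [6]
  Merge: [19] + [6] -> [6, 19]
  Split: [14, 14] -> [14] and [14]
  Merge: [14] + [14] -> [14, 14]
Merge: [6, 19] + [14, 14] -> [6, 14, 14, 19]

Final sorted array: [6, 14, 14, 19]

The merge sort proceeds by recursively splitting the array and merging sorted halves.
After all merges, the sorted array is [6, 14, 14, 19].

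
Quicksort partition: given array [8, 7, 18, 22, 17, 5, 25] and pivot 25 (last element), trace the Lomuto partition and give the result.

Lomuto partition with pivot = 25:

Initial array: [8, 7, 18, 22, 17, 5, 25]

arr[0]=8 <= 25: swap with position 0, array becomes [8, 7, 18, 22, 17, 5, 25]
arr[1]=7 <= 25: swap with position 1, array becomes [8, 7, 18, 22, 17, 5, 25]
arr[2]=18 <= 25: swap with position 2, array becomes [8, 7, 18, 22, 17, 5, 25]
arr[3]=22 <= 25: swap with position 3, array becomes [8, 7, 18, 22, 17, 5, 25]
arr[4]=17 <= 25: swap with position 4, array becomes [8, 7, 18, 22, 17, 5, 25]
arr[5]=5 <= 25: swap with position 5, array becomes [8, 7, 18, 22, 17, 5, 25]

Place pivot at position 6: [8, 7, 18, 22, 17, 5, 25]
Pivot position: 6

After partitioning with pivot 25, the array becomes [8, 7, 18, 22, 17, 5, 25]. The pivot is placed at index 6. All elements to the left of the pivot are <= 25, and all elements to the right are > 25.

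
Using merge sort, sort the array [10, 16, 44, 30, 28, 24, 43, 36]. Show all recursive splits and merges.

Merge sort trace:

Split: [10, 16, 44, 30, 28, 24, 43, 36] -> [10, 16, 44, 30] and [28, 24, 43, 36]
  Split: [10, 16, 44, 30] -> [10, 16] and [44, 30]
    Split: [10, 16] -> [10] and [16]
    Merge: [10] + [16] -> [10, 16]
    Split: [44, 30] -> [44] and [30]
    Merge: [44] + [30] -> [30, 44]
  Merge: [10, 16] + [30, 44] -> [10, 16, 30, 44]
  Split: [28, 24, 43, 36] -> [28, 24] and [43, 36]
    Split: [28, 24] -> [28] and [24]
    Merge: [28] + [24] -> [24, 28]
    Split: [43, 36] -> [43] and [36]
    Merge: [43] + [36] -> [36, 43]
  Merge: [24, 28] + [36, 43] -> [24, 28, 36, 43]
Merge: [10, 16, 30, 44] + [24, 28, 36, 43] -> [10, 16, 24, 28, 30, 36, 43, 44]

Final sorted array: [10, 16, 24, 28, 30, 36, 43, 44]

The merge sort proceeds by recursively splitting the array and merging sorted halves.
After all merges, the sorted array is [10, 16, 24, 28, 30, 36, 43, 44].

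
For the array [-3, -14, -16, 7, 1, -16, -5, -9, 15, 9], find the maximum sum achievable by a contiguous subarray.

Using Kadane's algorithm on [-3, -14, -16, 7, 1, -16, -5, -9, 15, 9]:

Scanning through the array:
Position 1 (value -14): max_ending_here = -14, max_so_far = -3
Position 2 (value -16): max_ending_here = -16, max_so_far = -3
Position 3 (value 7): max_ending_here = 7, max_so_far = 7
Position 4 (value 1): max_ending_here = 8, max_so_far = 8
Position 5 (value -16): max_ending_here = -8, max_so_far = 8
Position 6 (value -5): max_ending_here = -5, max_so_far = 8
Position 7 (value -9): max_ending_here = -9, max_so_far = 8
Position 8 (value 15): max_ending_here = 15, max_so_far = 15
Position 9 (value 9): max_ending_here = 24, max_so_far = 24

Maximum subarray: [15, 9]
Maximum sum: 24

The maximum subarray is [15, 9] with sum 24. This subarray runs from index 8 to index 9.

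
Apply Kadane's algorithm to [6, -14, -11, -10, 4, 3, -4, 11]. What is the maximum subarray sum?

Using Kadane's algorithm on [6, -14, -11, -10, 4, 3, -4, 11]:

Scanning through the array:
Position 1 (value -14): max_ending_here = -8, max_so_far = 6
Position 2 (value -11): max_ending_here = -11, max_so_far = 6
Position 3 (value -10): max_ending_here = -10, max_so_far = 6
Position 4 (value 4): max_ending_here = 4, max_so_far = 6
Position 5 (value 3): max_ending_here = 7, max_so_far = 7
Position 6 (value -4): max_ending_here = 3, max_so_far = 7
Position 7 (value 11): max_ending_here = 14, max_so_far = 14

Maximum subarray: [4, 3, -4, 11]
Maximum sum: 14

The maximum subarray is [4, 3, -4, 11] with sum 14. This subarray runs from index 4 to index 7.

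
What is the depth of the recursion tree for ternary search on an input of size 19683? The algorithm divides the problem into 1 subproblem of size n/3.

For divide and conquer with division factor 3:

Problem sizes at each level:
Level 0: 19683
Level 1: 6561
Level 2: 2187
Level 3: 729
Level 4: 243
Level 5: 81
Level 6: 27
Level 7: 9
Level 8: 3
Level 9: 1

The root is level 0 and the size-1 base case is level 9 (the tree spans levels 0 through 9, i.e. 10 levels counting the root), so the depth is the number of divisions: log_3(19683) = 9

The recursion tree depth is log_3(19683) = 9. At each level, the problem size is divided by 3, so it takes 9 divisions to reduce to a base case of size 1. The algorithm makes 1 recursive call at each level.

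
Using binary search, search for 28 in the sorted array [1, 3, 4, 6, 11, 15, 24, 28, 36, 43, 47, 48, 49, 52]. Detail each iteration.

Binary search for 28 in [1, 3, 4, 6, 11, 15, 24, 28, 36, 43, 47, 48, 49, 52]:

lo=0, hi=13, mid=6, arr[mid]=24 -> 24 < 28, search right half
lo=7, hi=13, mid=10, arr[mid]=47 -> 47 > 28, search left half
lo=7, hi=9, mid=8, arr[mid]=36 -> 36 > 28, search left half
lo=7, hi=7, mid=7, arr[mid]=28 -> Found target at index 7!

Binary search finds 28 at index 7 after 4 comparisons. The search repeatedly halves the search space by comparing with the middle element.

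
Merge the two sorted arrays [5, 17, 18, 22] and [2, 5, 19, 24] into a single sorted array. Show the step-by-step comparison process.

Merging process:

Compare 5 vs 2: take 2 from right. Merged: [2]
Compare 5 vs 5: take 5 from left. Merged: [2, 5]
Compare 17 vs 5: take 5 from right. Merged: [2, 5, 5]
Compare 17 vs 19: take 17 from left. Merged: [2, 5, 5, 17]
Compare 18 vs 19: take 18 from left. Merged: [2, 5, 5, 17, 18]
Compare 22 vs 19: take 19 from right. Merged: [2, 5, 5, 17, 18, 19]
Compare 22 vs 24: take 22 from left. Merged: [2, 5, 5, 17, 18, 19, 22]
Append remaining from right: [24]. Merged: [2, 5, 5, 17, 18, 19, 22, 24]

Final merged array: [2, 5, 5, 17, 18, 19, 22, 24]
Total comparisons: 7

The merged array is [2, 5, 5, 17, 18, 19, 22, 24], requiring 7 comparisons. The merge step runs in O(n) time where n is the total number of elements.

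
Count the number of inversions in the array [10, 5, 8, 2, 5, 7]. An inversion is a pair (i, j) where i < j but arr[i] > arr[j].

Finding inversions in [10, 5, 8, 2, 5, 7]:

(0, 1): arr[0]=10 > arr[1]=5
(0, 2): arr[0]=10 > arr[2]=8
(0, 3): arr[0]=10 > arr[3]=2
(0, 4): arr[0]=10 > arr[4]=5
(0, 5): arr[0]=10 > arr[5]=7
(1, 3): arr[1]=5 > arr[3]=2
(2, 3): arr[2]=8 > arr[3]=2
(2, 4): arr[2]=8 > arr[4]=5
(2, 5): arr[2]=8 > arr[5]=7

Total inversions: 9

The array has 9 inversion(s): (0,1), (0,2), (0,3), (0,4), (0,5), (1,3), (2,3), (2,4), (2,5). Each pair (i,j) satisfies i < j and arr[i] > arr[j].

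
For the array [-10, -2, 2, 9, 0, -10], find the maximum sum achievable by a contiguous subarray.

Using Kadane's algorithm on [-10, -2, 2, 9, 0, -10]:

Scanning through the array:
Position 1 (value -2): max_ending_here = -2, max_so_far = -2
Position 2 (value 2): max_ending_here = 2, max_so_far = 2
Position 3 (value 9): max_ending_here = 11, max_so_far = 11
Position 4 (value 0): max_ending_here = 11, max_so_far = 11
Position 5 (value -10): max_ending_here = 1, max_so_far = 11

Maximum subarray: [2, 9]
Maximum sum: 11

The maximum subarray is [2, 9] with sum 11. This subarray runs from index 2 to index 3.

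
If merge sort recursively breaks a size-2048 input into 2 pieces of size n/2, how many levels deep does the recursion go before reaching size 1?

For divide and conquer with division factor 2:

Problem sizes at each level:
Level 0: 2048
Level 1: 1024
Level 2: 512
Level 3: 256
Level 4: 128
Level 5: 64
Level 6: 32
Level 7: 16
Level 8: 8
Level 9: 4
Level 10: 2
Level 11: 1

The root is level 0 and the size-1 base case is level 11 (the tree spans levels 0 through 11, i.e. 12 levels counting the root), so the depth is the number of divisions: log_2(2048) = 11

The recursion tree depth is log_2(2048) = 11. At each level, the problem size is divided by 2, so it takes 11 divisions to reduce to a base case of size 1. The algorithm makes 2 recursive calls at each level.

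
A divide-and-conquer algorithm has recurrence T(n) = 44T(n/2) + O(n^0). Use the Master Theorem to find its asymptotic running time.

Master Theorem for T(n) = 44T(n/2) + O(n^0):

a = 44, b = 2, c = 0
log_b(a) = log_2(44) = 5.4594

Case 1: c = 0 < log_2(44) = 5.4594
T(n) = O(n^(log_2 44))

For T(n) = 44T(n/2) + O(n^0): log_2(44) = 5.4594. This is Case 1 of the Master Theorem (c < log_b(a), work dominated by leaves), giving O(n^(log_2 44)).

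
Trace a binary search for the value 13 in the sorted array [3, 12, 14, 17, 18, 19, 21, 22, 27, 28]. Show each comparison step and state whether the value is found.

Binary search for 13 in [3, 12, 14, 17, 18, 19, 21, 22, 27, 28]:

lo=0, hi=9, mid=4, arr[mid]=18 -> 18 > 13, search left half
lo=0, hi=3, mid=1, arr[mid]=12 -> 12 < 13, search right half
lo=2, hi=3, mid=2, arr[mid]=14 -> 14 > 13, search left half
lo=2 > hi=1, target 13 not found

Binary search determines that 13 is not in the array after 3 comparisons. The search space was exhausted without finding the target.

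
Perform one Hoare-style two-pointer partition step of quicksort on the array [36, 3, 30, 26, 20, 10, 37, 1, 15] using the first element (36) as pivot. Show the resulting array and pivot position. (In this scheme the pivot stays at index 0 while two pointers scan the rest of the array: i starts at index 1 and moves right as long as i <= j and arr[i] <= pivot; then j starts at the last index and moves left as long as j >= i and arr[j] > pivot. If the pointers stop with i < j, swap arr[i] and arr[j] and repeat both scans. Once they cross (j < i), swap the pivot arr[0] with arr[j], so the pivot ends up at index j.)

Hoare-style two-pointer partition with pivot = 36:

Initial array: [36, 3, 30, 26, 20, 10, 37, 1, 15]

Pointers start at i = 1, j = 8.
i stops at index 6 (arr[6]=37 > 36), j stops at index 8 (arr[8]=15 <= 36): swap arr[6] and arr[8], array becomes [36, 3, 30, 26, 20, 10, 15, 1, 37]
i ends at 8, j ends at 7: the pointers have crossed (j < i), so scanning stops.

Swap pivot arr[0] with arr[7] to place pivot at position 7: [1, 3, 30, 26, 20, 10, 15, 36, 37]
Pivot position: 7

After partitioning with pivot 36, the array becomes [1, 3, 30, 26, 20, 10, 15, 36, 37]. The pivot is placed at index 7. All elements to the left of the pivot are <= 36, and all elements to the right are > 36.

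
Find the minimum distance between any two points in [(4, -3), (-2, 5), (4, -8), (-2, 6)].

Computing all pairwise distances among 4 points:

d((4, -3), (-2, 5)) = 10.0
d((4, -3), (4, -8)) = 5.0
d((4, -3), (-2, 6)) = 10.8167
d((-2, 5), (4, -8)) = 14.3178
d((-2, 5), (-2, 6)) = 1.0 <-- minimum
d((4, -8), (-2, 6)) = 15.2315

Closest pair: (-2, 5) and (-2, 6) with distance 1.0

The closest pair is (-2, 5) and (-2, 6) with Euclidean distance 1.0. For 4 points, brute-force pairwise comparison is shown above. For large n, the divide-and-conquer algorithm (sort by x, recurse on halves, check the dividing strip) achieves O(n log n).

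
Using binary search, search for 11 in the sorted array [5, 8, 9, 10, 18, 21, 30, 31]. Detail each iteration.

Binary search for 11 in [5, 8, 9, 10, 18, 21, 30, 31]:

lo=0, hi=7, mid=3, arr[mid]=10 -> 10 < 11, search right half
lo=4, hi=7, mid=5, arr[mid]=21 -> 21 > 11, search left half
lo=4, hi=4, mid=4, arr[mid]=18 -> 18 > 11, search left half
lo=4 > hi=3, target 11 not found

Binary search determines that 11 is not in the array after 3 comparisons. The search space was exhausted without finding the target.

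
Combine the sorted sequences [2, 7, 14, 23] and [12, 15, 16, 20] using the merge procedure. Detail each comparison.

Merging process:

Compare 2 vs 12: take 2 from left. Merged: [2]
Compare 7 vs 12: take 7 from left. Merged: [2, 7]
Compare 14 vs 12: take 12 from right. Merged: [2, 7, 12]
Compare 14 vs 15: take 14 from left. Merged: [2, 7, 12, 14]
Compare 23 vs 15: take 15 from right. Merged: [2, 7, 12, 14, 15]
Compare 23 vs 16: take 16 from right. Merged: [2, 7, 12, 14, 15, 16]
Compare 23 vs 20: take 20 from right. Merged: [2, 7, 12, 14, 15, 16, 20]
Append remaining from left: [23]. Merged: [2, 7, 12, 14, 15, 16, 20, 23]

Final merged array: [2, 7, 12, 14, 15, 16, 20, 23]
Total comparisons: 7

The merged array is [2, 7, 12, 14, 15, 16, 20, 23], requiring 7 comparisons. The merge step runs in O(n) time where n is the total number of elements.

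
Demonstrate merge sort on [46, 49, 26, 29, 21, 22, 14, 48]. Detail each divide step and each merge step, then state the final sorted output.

Merge sort trace:

Split: [46, 49, 26, 29, 21, 22, 14, 48] -> [46, 49, 26, 29] and [21, 22, 14, 48]
  Split: [46, 49, 26, 29] -> [46, 49] and [26, 29]
    Split: [46, 49] -> [46] and [49]
    Merge: [46] + [49] -> [46, 49]
    Split: [26, 29] -> [26] and [29]
    Merge: [26] + [29] -> [26, 29]
  Merge: [46, 49] + [26, 29] -> [26, 29, 46, 49]
  Split: [21, 22, 14, 48] -> [21, 22] and [14, 48]
    Split: [21, 22] -> [21] and [22]
    Merge: [21] + [22] -> [21, 22]
    Split: [14, 48] -> [14] and [48]
    Merge: [14] + [48] -> [14, 48]
  Merge: [21, 22] + [14, 48] -> [14, 21, 22, 48]
Merge: [26, 29, 46, 49] + [14, 21, 22, 48] -> [14, 21, 22, 26, 29, 46, 48, 49]

Final sorted array: [14, 21, 22, 26, 29, 46, 48, 49]

The merge sort proceeds by recursively splitting the array and merging sorted halves.
After all merges, the sorted array is [14, 21, 22, 26, 29, 46, 48, 49].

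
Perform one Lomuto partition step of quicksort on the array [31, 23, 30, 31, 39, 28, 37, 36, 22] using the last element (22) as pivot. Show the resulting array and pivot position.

Lomuto partition with pivot = 22:

Initial array: [31, 23, 30, 31, 39, 28, 37, 36, 22]

arr[0]=31 > 22: no swap
arr[1]=23 > 22: no swap
arr[2]=30 > 22: no swap
arr[3]=31 > 22: no swap
arr[4]=39 > 22: no swap
arr[5]=28 > 22: no swap
arr[6]=37 > 22: no swap
arr[7]=36 > 22: no swap

Place pivot at position 0: [22, 23, 30, 31, 39, 28, 37, 36, 31]
Pivot position: 0

After partitioning with pivot 22, the array becomes [22, 23, 30, 31, 39, 28, 37, 36, 31]. The pivot is placed at index 0. All elements to the left of the pivot are <= 22, and all elements to the right are > 22.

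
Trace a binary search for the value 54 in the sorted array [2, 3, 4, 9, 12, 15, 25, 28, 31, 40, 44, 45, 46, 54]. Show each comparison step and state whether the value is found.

Binary search for 54 in [2, 3, 4, 9, 12, 15, 25, 28, 31, 40, 44, 45, 46, 54]:

lo=0, hi=13, mid=6, arr[mid]=25 -> 25 < 54, search right half
lo=7, hi=13, mid=10, arr[mid]=44 -> 44 < 54, search right half
lo=11, hi=13, mid=12, arr[mid]=46 -> 46 < 54, search right half
lo=13, hi=13, mid=13, arr[mid]=54 -> Found target at index 13!

Binary search finds 54 at index 13 after 4 comparisons. The search repeatedly halves the search space by comparing with the middle element.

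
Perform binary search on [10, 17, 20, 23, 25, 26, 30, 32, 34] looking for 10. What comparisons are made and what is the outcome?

Binary search for 10 in [10, 17, 20, 23, 25, 26, 30, 32, 34]:

lo=0, hi=8, mid=4, arr[mid]=25 -> 25 > 10, search left half
lo=0, hi=3, mid=1, arr[mid]=17 -> 17 > 10, search left half
lo=0, hi=0, mid=0, arr[mid]=10 -> Found target at index 0!

Binary search finds 10 at index 0 after 3 comparisons. The search repeatedly halves the search space by comparing with the middle element.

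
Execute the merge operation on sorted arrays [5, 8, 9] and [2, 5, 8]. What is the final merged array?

Merging process:

Compare 5 vs 2: take 2 from right. Merged: [2]
Compare 5 vs 5: take 5 from left. Merged: [2, 5]
Compare 8 vs 5: take 5 from right. Merged: [2, 5, 5]
Compare 8 vs 8: take 8 from left. Merged: [2, 5, 5, 8]
Compare 9 vs 8: take 8 from right. Merged: [2, 5, 5, 8, 8]
Append remaining from left: [9]. Merged: [2, 5, 5, 8, 8, 9]

Final merged array: [2, 5, 5, 8, 8, 9]
Total comparisons: 5

The merged array is [2, 5, 5, 8, 8, 9], requiring 5 comparisons. The merge step runs in O(n) time where n is the total number of elements.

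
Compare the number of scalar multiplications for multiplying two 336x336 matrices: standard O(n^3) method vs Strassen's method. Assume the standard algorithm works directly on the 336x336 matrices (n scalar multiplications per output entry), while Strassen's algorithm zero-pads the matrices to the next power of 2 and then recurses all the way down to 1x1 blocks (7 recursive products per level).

Matrix multiplication for 336x336 matrices:

Strassen's algorithm requires power-of-2 dimensions. Pad 336x336 to 512x512 (next power of 2).

Standard algorithm: 336^3 = 37933056 multiplications
Strassen's algorithm: 7^(log2(512)) = 7^9 = 40353607 multiplications
Difference: 37933056 - 40353607 = -2420551 (Strassen uses MORE here due to padding overhead — for small or just-over-power-of-2 n, padding can outweigh the per-level savings)

Standard: 37933056 multiplications (336^3). Strassen: 40353607 multiplications (7^9, after padding to 512x512). Strassen reduces 8 recursive multiplications to 7 at each level.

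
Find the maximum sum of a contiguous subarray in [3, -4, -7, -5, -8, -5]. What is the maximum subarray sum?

Using Kadane's algorithm on [3, -4, -7, -5, -8, -5]:

Scanning through the array:
Position 1 (value -4): max_ending_here = -1, max_so_far = 3
Position 2 (value -7): max_ending_here = -7, max_so_far = 3
Position 3 (value -5): max_ending_here = -5, max_so_far = 3
Position 4 (value -8): max_ending_here = -8, max_so_far = 3
Position 5 (value -5): max_ending_here = -5, max_so_far = 3

Maximum subarray: [3]
Maximum sum: 3

The maximum subarray is [3] with sum 3. This subarray runs from index 0 to index 0.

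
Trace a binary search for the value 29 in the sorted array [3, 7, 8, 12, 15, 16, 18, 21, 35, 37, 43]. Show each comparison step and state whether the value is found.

Binary search for 29 in [3, 7, 8, 12, 15, 16, 18, 21, 35, 37, 43]:

lo=0, hi=10, mid=5, arr[mid]=16 -> 16 < 29, search right half
lo=6, hi=10, mid=8, arr[mid]=35 -> 35 > 29, search left half
lo=6, hi=7, mid=6, arr[mid]=18 -> 18 < 29, search right half
lo=7, hi=7, mid=7, arr[mid]=21 -> 21 < 29, search right half
lo=8 > hi=7, target 29 not found

Binary search determines that 29 is not in the array after 4 comparisons. The search space was exhausted without finding the target.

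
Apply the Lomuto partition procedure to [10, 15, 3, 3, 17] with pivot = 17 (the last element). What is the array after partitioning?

Lomuto partition with pivot = 17:

Initial array: [10, 15, 3, 3, 17]

arr[0]=10 <= 17: swap with position 0, array becomes [10, 15, 3, 3, 17]
arr[1]=15 <= 17: swap with position 1, array becomes [10, 15, 3, 3, 17]
arr[2]=3 <= 17: swap with position 2, array becomes [10, 15, 3, 3, 17]
arr[3]=3 <= 17: swap with position 3, array becomes [10, 15, 3, 3, 17]

Place pivot at position 4: [10, 15, 3, 3, 17]
Pivot position: 4

After partitioning with pivot 17, the array becomes [10, 15, 3, 3, 17]. The pivot is placed at index 4. All elements to the left of the pivot are <= 17, and all elements to the right are > 17.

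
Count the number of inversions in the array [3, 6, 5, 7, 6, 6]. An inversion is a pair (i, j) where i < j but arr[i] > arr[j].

Finding inversions in [3, 6, 5, 7, 6, 6]:

(1, 2): arr[1]=6 > arr[2]=5
(3, 4): arr[3]=7 > arr[4]=6
(3, 5): arr[3]=7 > arr[5]=6

Total inversions: 3

The array has 3 inversion(s): (1,2), (3,4), (3,5). Each pair (i,j) satisfies i < j and arr[i] > arr[j].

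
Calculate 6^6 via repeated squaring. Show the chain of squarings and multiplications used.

Computing 6^6 by squaring (build up from 6^1; each line after the first costs one multiplication):

6^1 = 6
6^2 = (6^1)^2 = 6^2 = 36
6^3 = 6 * 6^2 = 6 * 36 = 216
6^6 = (6^3)^2 = 216^2 = 46656

Result: 46656
Multiplications needed: 3 (3 lines after 6^1)

6^6 = 46656. Using exponentiation by squaring, this requires 3 multiplications. The key idea: if the exponent is even, square the half-power; if odd, multiply by the base once.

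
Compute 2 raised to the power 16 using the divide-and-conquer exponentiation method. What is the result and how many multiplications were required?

Computing 2^16 by squaring (build up from 2^1; each line after the first costs one multiplication):

2^1 = 2
2^2 = (2^1)^2 = 2^2 = 4
2^4 = (2^2)^2 = 4^2 = 16
2^8 = (2^4)^2 = 16^2 = 256
2^16 = (2^8)^2 = 256^2 = 65536

Result: 65536
Multiplications needed: 4 (4 lines after 2^1)

2^16 = 65536. Using exponentiation by squaring, this requires 4 multiplications. The key idea: if the exponent is even, square the half-power; if odd, multiply by the base once.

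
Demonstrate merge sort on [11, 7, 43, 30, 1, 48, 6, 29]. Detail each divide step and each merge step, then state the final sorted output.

Merge sort trace:

Split: [11, 7, 43, 30, 1, 48, 6, 29] -> [11, 7, 43, 30] and [1, 48, 6, 29]
  Split: [11, 7, 43, 30] -> [11, 7] and [43, 30]
    Split: [11, 7] -> [11] and [7]
    Merge: [11] + [7] -> [7, 11]
    Split: [43, 30] -> [43] and [30]
    Merge: [43] + [30] -> [30, 43]
  Merge: [7, 11] + [30, 43] -> [7, 11, 30, 43]
  Split: [1, 48, 6, 29] -> [1, 48] and [6, 29]
    Split: [1, 48] -> [1] and [48]
    Merge: [1] + [48] -> [1, 48]
    Split: [6, 29] -> [6] and [29]
    Merge: [6] + [29] -> [6, 29]
  Merge: [1, 48] + [6, 29] -> [1, 6, 29, 48]
Merge: [7, 11, 30, 43] + [1, 6, 29, 48] -> [1, 6, 7, 11, 29, 30, 43, 48]

Final sorted array: [1, 6, 7, 11, 29, 30, 43, 48]

The merge sort proceeds by recursively splitting the array and merging sorted halves.
After all merges, the sorted array is [1, 6, 7, 11, 29, 30, 43, 48].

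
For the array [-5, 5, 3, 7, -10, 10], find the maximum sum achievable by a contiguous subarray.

Using Kadane's algorithm on [-5, 5, 3, 7, -10, 10]:

Scanning through the array:
Position 1 (value 5): max_ending_here = 5, max_so_far = 5
Position 2 (value 3): max_ending_here = 8, max_so_far = 8
Position 3 (value 7): max_ending_here = 15, max_so_far = 15
Position 4 (value -10): max_ending_here = 5, max_so_far = 15
Position 5 (value 10): max_ending_here = 15, max_so_far = 15

Maximum subarray: [5, 3, 7]
Maximum sum: 15

The maximum subarray is [5, 3, 7] with sum 15. This subarray runs from index 1 to index 3.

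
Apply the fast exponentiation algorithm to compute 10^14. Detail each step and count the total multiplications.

Computing 10^14 by squaring (build up from 10^1; each line after the first costs one multiplication):

10^1 = 10
10^2 = (10^1)^2 = 10^2 = 100
10^3 = 10 * 10^2 = 10 * 100 = 1000
10^6 = (10^3)^2 = 1000^2 = 1000000
10^7 = 10 * 10^6 = 10 * 1000000 = 10000000
10^14 = (10^7)^2 = 10000000^2 = 100000000000000

Result: 100000000000000
Multiplications needed: 5 (5 lines after 10^1)

10^14 = 100000000000000. Using exponentiation by squaring, this requires 5 multiplications. The key idea: if the exponent is even, square the half-power; if odd, multiply by the base once.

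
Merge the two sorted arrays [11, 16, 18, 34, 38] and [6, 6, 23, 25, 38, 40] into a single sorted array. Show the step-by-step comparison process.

Merging process:

Compare 11 vs 6: take 6 from right. Merged: [6]
Compare 11 vs 6: take 6 from right. Merged: [6, 6]
Compare 11 vs 23: take 11 from left. Merged: [6, 6, 11]
Compare 16 vs 23: take 16 from left. Merged: [6, 6, 11, 16]
Compare 18 vs 23: take 18 from left. Merged: [6, 6, 11, 16, 18]
Compare 34 vs 23: take 23 from right. Merged: [6, 6, 11, 16, 18, 23]
Compare 34 vs 25: take 25 from right. Merged: [6, 6, 11, 16, 18, 23, 25]
Compare 34 vs 38: take 34 from left. Merged: [6, 6, 11, 16, 18, 23, 25, 34]
Compare 38 vs 38: take 38 from left. Merged: [6, 6, 11, 16, 18, 23, 25, 34, 38]
Append remaining from right: [38, 40]. Merged: [6, 6, 11, 16, 18, 23, 25, 34, 38, 38, 40]

Final merged array: [6, 6, 11, 16, 18, 23, 25, 34, 38, 38, 40]
Total comparisons: 9

The merged array is [6, 6, 11, 16, 18, 23, 25, 34, 38, 38, 40], requiring 9 comparisons. The merge step runs in O(n) time where n is the total number of elements.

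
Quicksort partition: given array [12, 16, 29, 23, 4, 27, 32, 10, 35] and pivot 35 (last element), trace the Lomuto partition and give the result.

Lomuto partition with pivot = 35:

Initial array: [12, 16, 29, 23, 4, 27, 32, 10, 35]

arr[0]=12 <= 35: swap with position 0, array becomes [12, 16, 29, 23, 4, 27, 32, 10, 35]
arr[1]=16 <= 35: swap with position 1, array becomes [12, 16, 29, 23, 4, 27, 32, 10, 35]
arr[2]=29 <= 35: swap with position 2, array becomes [12, 16, 29, 23, 4, 27, 32, 10, 35]
arr[3]=23 <= 35: swap with position 3, array becomes [12, 16, 29, 23, 4, 27, 32, 10, 35]
arr[4]=4 <= 35: swap with position 4, array becomes [12, 16, 29, 23, 4, 27, 32, 10, 35]
arr[5]=27 <= 35: swap with position 5, array becomes [12, 16, 29, 23, 4, 27, 32, 10, 35]
arr[6]=32 <= 35: swap with position 6, array becomes [12, 16, 29, 23, 4, 27, 32, 10, 35]
arr[7]=10 <= 35: swap with position 7, array becomes [12, 16, 29, 23, 4, 27, 32, 10, 35]

Place pivot at position 8: [12, 16, 29, 23, 4, 27, 32, 10, 35]
Pivot position: 8

After partitioning with pivot 35, the array becomes [12, 16, 29, 23, 4, 27, 32, 10, 35]. The pivot is placed at index 8. All elements to the left of the pivot are <= 35, and all elements to the right are > 35.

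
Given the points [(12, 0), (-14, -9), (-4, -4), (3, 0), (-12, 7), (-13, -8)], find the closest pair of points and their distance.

Computing all pairwise distances among 6 points:

d((12, 0), (-14, -9)) = 27.5136
d((12, 0), (-4, -4)) = 16.4924
d((12, 0), (3, 0)) = 9.0
d((12, 0), (-12, 7)) = 25.0
d((12, 0), (-13, -8)) = 26.2488
d((-14, -9), (-4, -4)) = 11.1803
d((-14, -9), (3, 0)) = 19.2354
d((-14, -9), (-12, 7)) = 16.1245
d((-14, -9), (-13, -8)) = 1.4142 <-- minimum
d((-4, -4), (3, 0)) = 8.0623
d((-4, -4), (-12, 7)) = 13.6015
d((-4, -4), (-13, -8)) = 9.8489
d((3, 0), (-12, 7)) = 16.5529
d((3, 0), (-13, -8)) = 17.8885
d((-12, 7), (-13, -8)) = 15.0333

Closest pair: (-14, -9) and (-13, -8) with distance 1.4142

The closest pair is (-14, -9) and (-13, -8) with Euclidean distance 1.4142. For 6 points, brute-force pairwise comparison is shown above. For large n, the divide-and-conquer algorithm (sort by x, recurse on halves, check the dividing strip) achieves O(n log n).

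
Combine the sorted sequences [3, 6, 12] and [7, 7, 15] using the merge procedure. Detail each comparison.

Merging process:

Compare 3 vs 7: take 3 from left. Merged: [3]
Compare 6 vs 7: take 6 from left. Merged: [3, 6]
Compare 12 vs 7: take 7 from right. Merged: [3, 6, 7]
Compare 12 vs 7: take 7 from right. Merged: [3, 6, 7, 7]
Compare 12 vs 15: take 12 from left. Merged: [3, 6, 7, 7, 12]
Append remaining from right: [15]. Merged: [3, 6, 7, 7, 12, 15]

Final merged array: [3, 6, 7, 7, 12, 15]
Total comparisons: 5

The merged array is [3, 6, 7, 7, 12, 15], requiring 5 comparisons. The merge step runs in O(n) time where n is the total number of elements.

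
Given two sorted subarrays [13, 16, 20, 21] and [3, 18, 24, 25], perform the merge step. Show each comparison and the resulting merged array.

Merging process:

Compare 13 vs 3: take 3 from right. Merged: [3]
Compare 13 vs 18: take 13 from left. Merged: [3, 13]
Compare 16 vs 18: take 16 from left. Merged: [3, 13, 16]
Compare 20 vs 18: take 18 from right. Merged: [3, 13, 16, 18]
Compare 20 vs 24: take 20 from left. Merged: [3, 13, 16, 18, 20]
Compare 21 vs 24: take 21 from left. Merged: [3, 13, 16, 18, 20, 21]
Append remaining from right: [24, 25]. Merged: [3, 13, 16, 18, 20, 21, 24, 25]

Final merged array: [3, 13, 16, 18, 20, 21, 24, 25]
Total comparisons: 6

The merged array is [3, 13, 16, 18, 20, 21, 24, 25], requiring 6 comparisons. The merge step runs in O(n) time where n is the total number of elements.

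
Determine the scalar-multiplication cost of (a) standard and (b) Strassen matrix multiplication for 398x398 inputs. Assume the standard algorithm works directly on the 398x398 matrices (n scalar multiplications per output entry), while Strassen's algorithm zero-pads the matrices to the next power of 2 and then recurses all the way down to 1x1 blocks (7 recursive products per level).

Matrix multiplication for 398x398 matrices:

Strassen's algorithm requires power-of-2 dimensions. Pad 398x398 to 512x512 (next power of 2).

Standard algorithm: 398^3 = 63044792 multiplications
Strassen's algorithm: 7^(log2(512)) = 7^9 = 40353607 multiplications
Savings: 63044792 - 40353607 = 22691185 multiplications

Standard: 63044792 multiplications (398^3). Strassen: 40353607 multiplications (7^9, after padding to 512x512). Strassen reduces 8 recursive multiplications to 7 at each level.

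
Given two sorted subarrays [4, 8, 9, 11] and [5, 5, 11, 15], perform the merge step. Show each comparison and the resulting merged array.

Merging process:

Compare 4 vs 5: take 4 from left. Merged: [4]
Compare 8 vs 5: take 5 from right. Merged: [4, 5]
Compare 8 vs 5: take 5 from right. Merged: [4, 5, 5]
Compare 8 vs 11: take 8 from left. Merged: [4, 5, 5, 8]
Compare 9 vs 11: take 9 from left. Merged: [4, 5, 5, 8, 9]
Compare 11 vs 11: take 11 from left. Merged: [4, 5, 5, 8, 9, 11]
Append remaining from right: [11, 15]. Merged: [4, 5, 5, 8, 9, 11, 11, 15]

Final merged array: [4, 5, 5, 8, 9, 11, 11, 15]
Total comparisons: 6

The merged array is [4, 5, 5, 8, 9, 11, 11, 15], requiring 6 comparisons. The merge step runs in O(n) time where n is the total number of elements.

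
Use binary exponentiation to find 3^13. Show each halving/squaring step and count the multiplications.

Computing 3^13 by squaring (build up from 3^1; each line after the first costs one multiplication):

3^1 = 3
3^2 = (3^1)^2 = 3^2 = 9
3^3 = 3 * 3^2 = 3 * 9 = 27
3^6 = (3^3)^2 = 27^2 = 729
3^12 = (3^6)^2 = 729^2 = 531441
3^13 = 3 * 3^12 = 3 * 531441 = 1594323

Result: 1594323
Multiplications needed: 5 (5 lines after 3^1)

3^13 = 1594323. Using exponentiation by squaring, this requires 5 multiplications. The key idea: if the exponent is even, square the half-power; if odd, multiply by the base once.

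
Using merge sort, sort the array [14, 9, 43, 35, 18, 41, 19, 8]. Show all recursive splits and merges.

Merge sort trace:

Split: [14, 9, 43, 35, 18, 41, 19, 8] -> [14, 9, 43, 35] and [18, 41, 19, 8]
  Split: [14, 9, 43, 35] -> [14, 9] and [43, 35]
    Split: [14, 9] -> [14] and [9]
    Merge: [14] + [9] -> [9, 14]
    Split: [43, 35] -> [43] and [35]
    Merge: [43] + [35] -> [35, 43]
  Merge: [9, 14] + [35, 43] -> [9, 14, 35, 43]
  Split: [18, 41, 19, 8] -> [18, 41] and [19, 8]
    Split: [18, 41] -> [18] and [41]
    Merge: [18] + [41] -> [18, 41]
    Split: [19, 8] -> [19] and [8]
    Merge: [19] + [8] -> [8, 19]
  Merge: [18, 41] + [8, 19] -> [8, 18, 19, 41]
Merge: [9, 14, 35, 43] + [8, 18, 19, 41] -> [8, 9, 14, 18, 19, 35, 41, 43]

Final sorted array: [8, 9, 14, 18, 19, 35, 41, 43]

The merge sort proceeds by recursively splitting the array and merging sorted halves.
After all merges, the sorted array is [8, 9, 14, 18, 19, 35, 41, 43].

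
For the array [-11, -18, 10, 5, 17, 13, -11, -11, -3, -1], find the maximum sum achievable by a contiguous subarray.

Using Kadane's algorithm on [-11, -18, 10, 5, 17, 13, -11, -11, -3, -1]:

Scanning through the array:
Position 1 (value -18): max_ending_here = -18, max_so_far = -11
Position 2 (value 10): max_ending_here = 10, max_so_far = 10
Position 3 (value 5): max_ending_here = 15, max_so_far = 15
Position 4 (value 17): max_ending_here = 32, max_so_far = 32
Position 5 (value 13): max_ending_here = 45, max_so_far = 45
Position 6 (value -11): max_ending_here = 34, max_so_far = 45
Position 7 (value -11): max_ending_here = 23, max_so_far = 45
Position 8 (value -3): max_ending_here = 20, max_so_far = 45
Position 9 (value -1): max_ending_here = 19, max_so_far = 45

Maximum subarray: [10, 5, 17, 13]
Maximum sum: 45

The maximum subarray is [10, 5, 17, 13] with sum 45. This subarray runs from index 2 to index 5.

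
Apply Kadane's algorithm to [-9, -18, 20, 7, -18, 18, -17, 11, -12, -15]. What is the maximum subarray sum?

Using Kadane's algorithm on [-9, -18, 20, 7, -18, 18, -17, 11, -12, -15]:

Scanning through the array:
Position 1 (value -18): max_ending_here = -18, max_so_far = -9
Position 2 (value 20): max_ending_here = 20, max_so_far = 20
Position 3 (value 7): max_ending_here = 27, max_so_far = 27
Position 4 (value -18): max_ending_here = 9, max_so_far = 27
Position 5 (value 18): max_ending_here = 27, max_so_far = 27
Position 6 (value -17): max_ending_here = 10, max_so_far = 27
Position 7 (value 11): max_ending_here = 21, max_so_far = 27
Position 8 (value -12): max_ending_here = 9, max_so_far = 27
Position 9 (value -15): max_ending_here = -6, max_so_far = 27

Maximum subarray: [20, 7]
Maximum sum: 27

The maximum subarray is [20, 7] with sum 27. This subarray runs from index 2 to index 3.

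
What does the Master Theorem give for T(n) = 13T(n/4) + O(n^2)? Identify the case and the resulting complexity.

Master Theorem for T(n) = 13T(n/4) + O(n^2):

a = 13, b = 4, c = 2
log_b(a) = log_4(13) = 1.8502

Case 3: c = 2 > log_4(13) = 1.8502
T(n) = O(n^2) = O(n^2)

For T(n) = 13T(n/4) + O(n^2): log_4(13) = 1.8502. This is Case 3 of the Master Theorem (c > log_b(a), work dominated by root), giving O(n^2).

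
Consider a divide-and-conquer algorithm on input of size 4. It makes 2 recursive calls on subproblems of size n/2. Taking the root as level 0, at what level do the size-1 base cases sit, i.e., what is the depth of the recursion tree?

For divide and conquer with division factor 2:

Problem sizes at each level:
Level 0: 4
Level 1: 2
Level 2: 1

The root is level 0 and the size-1 base case is level 2 (the tree spans levels 0 through 2, i.e. 3 levels counting the root), so the depth is the number of divisions: log_2(4) = 2

The recursion tree depth is log_2(4) = 2. At each level, the problem size is divided by 2, so it takes 2 divisions to reduce to a base case of size 1. The algorithm makes 2 recursive calls at each level.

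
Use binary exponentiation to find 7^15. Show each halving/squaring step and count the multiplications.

Computing 7^15 by squaring (build up from 7^1; each line after the first costs one multiplication):

7^1 = 7
7^2 = (7^1)^2 = 7^2 = 49
7^3 = 7 * 7^2 = 7 * 49 = 343
7^6 = (7^3)^2 = 343^2 = 117649
7^7 = 7 * 7^6 = 7 * 117649 = 823543
7^14 = (7^7)^2 = 823543^2 = 678223072849
7^15 = 7 * 7^14 = 7 * 678223072849 = 4747561509943

Result: 4747561509943
Multiplications needed: 6 (6 lines after 7^1)

7^15 = 4747561509943. Using exponentiation by squaring, this requires 6 multiplications. The key idea: if the exponent is even, square the half-power; if odd, multiply by the base once.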